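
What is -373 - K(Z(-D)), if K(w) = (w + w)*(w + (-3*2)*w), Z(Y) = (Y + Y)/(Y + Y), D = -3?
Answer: -363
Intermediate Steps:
Z(Y) = 1 (Z(Y) = (2*Y)/((2*Y)) = (2*Y)*(1/(2*Y)) = 1)
K(w) = -10*w² (K(w) = (2*w)*(w - 6*w) = (2*w)*(-5*w) = -10*w²)
-373 - K(Z(-D)) = -373 - (-10)*1² = -373 - (-10) = -373 - 1*(-10) = -373 + 10 = -363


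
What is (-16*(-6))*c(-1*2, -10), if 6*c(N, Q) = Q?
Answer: -160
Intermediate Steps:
c(N, Q) = Q/6
(-16*(-6))*c(-1*2, -10) = (-16*(-6))*((⅙)*(-10)) = 96*(-5/3) = -160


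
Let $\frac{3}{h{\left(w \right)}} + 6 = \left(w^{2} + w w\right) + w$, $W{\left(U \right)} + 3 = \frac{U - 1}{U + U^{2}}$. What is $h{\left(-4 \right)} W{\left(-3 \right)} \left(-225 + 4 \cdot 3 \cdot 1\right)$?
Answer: $\frac{213}{2} \approx 106.5$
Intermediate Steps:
$W{\left(U \right)} = -3 + \frac{-1 + U}{U + U^{2}}$ ($W{\left(U \right)} = -3 + \frac{U - 1}{U + U^{2}} = -3 + \frac{-1 + U}{U + U^{2}}$)
$h{\left(w \right)} = \frac{3}{-6 + w + 2 w^{2}}$ ($h{\left(w \right)} = \frac{3}{-6 + \left(\left(w^{2} + w w\right) + w\right)} = \frac{3}{-6 + \left(\left(w^{2} + w^{2}\right) + w\right)} = \frac{3}{-6 + \left(2 w^{2} + w\right)} = \frac{3}{-6 + \left(w + 2 w^{2}\right)} = \frac{3}{-6 + w + 2 w^{2}}$)
$h{\left(-4 \right)} W{\left(-3 \right)} \left(-225 + 4 \cdot 3 \cdot 1\right) = \frac{3}{-6 - 4 + 2 \left(-4\right)^{2}} \frac{-1 - 3 \left(-3\right)^{2} - -6}{\left(-3\right) \left(1 - 3\right)} \left(-225 + 4 \cdot 3 \cdot 1\right) = \frac{3}{-6 - 4 + 2 \cdot 16} \left(- \frac{-1 - 27 + 6}{3 \left(-2\right)}\right) \left(-225 + 12 \cdot 1\right) = \frac{3}{-6 - 4 + 32} \left(\left(- \frac{1}{3}\right) \left(- \frac{1}{2}\right) \left(-1 - 27 + 6\right)\right) \left(-225 + 12\right) = \frac{3}{22} \left(\left(- \frac{1}{3}\right) \left(- \frac{1}{2}\right) \left(-22\right)\right) \left(-213\right) = 3 \cdot \frac{1}{22} \left(- \frac{11}{3}\right) \left(-213\right) = \frac{3}{22} \left(- \frac{11}{3}\right) \left(-213\right) = \left(- \frac{1}{2}\right) \left(-213\right) = \frac{213}{2}$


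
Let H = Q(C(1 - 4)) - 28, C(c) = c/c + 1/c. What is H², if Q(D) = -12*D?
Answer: 1296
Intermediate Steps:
C(c) = 1 + 1/c
H = -36 (H = -12*(1 + (1 - 4))/(1 - 4) - 28 = -12*(1 - 3)/(-3) - 28 = -(-4)*(-2) - 28 = -12*⅔ - 28 = -8 - 28 = -36)
H² = (-36)² = 1296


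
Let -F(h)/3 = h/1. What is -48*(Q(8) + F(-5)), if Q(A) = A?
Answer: -1104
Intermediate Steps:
F(h) = -3*h (F(h) = -3*h/1 = -3*h)
-48*(Q(8) + F(-5)) = -48*(8 - 3*(-5)) = -48*(8 + 15) = -48*23 = -1104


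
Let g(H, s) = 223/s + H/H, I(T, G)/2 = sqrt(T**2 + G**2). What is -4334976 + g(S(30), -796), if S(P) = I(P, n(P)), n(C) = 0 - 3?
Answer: -3450640323/796 ≈ -4.3350e+6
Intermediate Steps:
n(C) = -3
I(T, G) = 2*sqrt(G**2 + T**2) (I(T, G) = 2*sqrt(T**2 + G**2) = 2*sqrt(G**2 + T**2))
S(P) = 2*sqrt(9 + P**2) (S(P) = 2*sqrt((-3)**2 + P**2) = 2*sqrt(9 + P**2))
g(H, s) = 1 + 223/s (g(H, s) = 223/s + 1 = 1 + 223/s)
-4334976 + g(S(30), -796) = -4334976 + (223 - 796)/(-796) = -4334976 - 1/796*(-573) = -4334976 + 573/796 = -3450640323/796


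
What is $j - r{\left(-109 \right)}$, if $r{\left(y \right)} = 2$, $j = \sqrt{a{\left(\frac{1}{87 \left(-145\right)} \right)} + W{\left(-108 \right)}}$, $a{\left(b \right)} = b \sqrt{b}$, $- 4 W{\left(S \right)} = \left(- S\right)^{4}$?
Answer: $-2 + \frac{\sqrt{-5412644955662400 - 29 i \sqrt{15}}}{12615} \approx -2.0 - 5832.0 i$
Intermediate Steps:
$W{\left(S \right)} = - \frac{S^{4}}{4}$ ($W{\left(S \right)} = - \frac{\left(- S\right)^{4}}{4} = - \frac{S^{4}}{4}$)
$a{\left(b \right)} = b^{\frac{3}{2}}$
$j = \sqrt{-34012224 - \frac{i \sqrt{15}}{5487525}}$ ($j = \sqrt{\left(\frac{1}{87 \left(-145\right)}\right)^{\frac{3}{2}} - \frac{\left(-108\right)^{4}}{4}} = \sqrt{\left(\frac{1}{87} \left(- \frac{1}{145}\right)\right)^{\frac{3}{2}} - 34012224} = \sqrt{\left(- \frac{1}{12615}\right)^{\frac{3}{2}} - 34012224} = \sqrt{- \frac{i \sqrt{15}}{5487525} - 34012224} = \sqrt{-34012224 - \frac{i \sqrt{15}}{5487525}} \approx 6.0 \cdot 10^{-11} - 5832.0 i$)
$j - r{\left(-109 \right)} = \frac{\sqrt{-5412644955662400 - 29 i \sqrt{15}}}{12615} - 2 = -2 + \frac{\sqrt{-5412644955662400 - 29 i \sqrt{15}}}{12615}$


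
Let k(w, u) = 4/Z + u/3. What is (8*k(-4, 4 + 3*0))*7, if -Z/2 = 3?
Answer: 112/3 ≈ 37.333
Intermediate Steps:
Z = -6 (Z = -2*3 = -6)
k(w, u) = -2/3 + u/3 (k(w, u) = 4/(-6) + u/3 = 4*(-1/6) + u*(1/3) = -2/3 + u/3)
(8*k(-4, 4 + 3*0))*7 = (8*(-2/3 + (4 + 3*0)/3))*7 = (8*(-2/3 + (4 + 0)/3))*7 = (8*(-2/3 + (1/3)*4))*7 = (8*(-2/3 + 4/3))*7 = (8*(2/3))*7 = (16/3)*7 = 112/3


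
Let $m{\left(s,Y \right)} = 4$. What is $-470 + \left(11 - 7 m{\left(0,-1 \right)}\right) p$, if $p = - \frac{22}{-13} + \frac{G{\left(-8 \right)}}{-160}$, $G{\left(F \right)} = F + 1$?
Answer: $- \frac{1038987}{2080} \approx -499.51$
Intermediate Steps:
$G{\left(F \right)} = 1 + F$
$p = \frac{3611}{2080}$ ($p = - \frac{22}{-13} + \frac{1 - 8}{-160} = \left(-22\right) \left(- \frac{1}{13}\right) - - \frac{7}{160} = \frac{22}{13} + \frac{7}{160} = \frac{3611}{2080} \approx 1.7361$)
$-470 + \left(11 - 7 m{\left(0,-1 \right)}\right) p = -470 + \left(11 - 28\right) \frac{3611}{2080} = -470 - \frac{61387}{2080} = - \frac{1038987}{2080}$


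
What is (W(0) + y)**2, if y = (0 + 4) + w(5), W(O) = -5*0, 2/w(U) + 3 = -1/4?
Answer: 1936/169 ≈ 11.456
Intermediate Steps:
w(U) = -8/13 (w(U) = 2/(-3 - 1/4) = 2/(-13/4) = 2*(-4/13) = -8/13)
W(O) = 0
y = 44/13 (y = (0 + 4) - 8/13 = 4 - 8/13 = 44/13 ≈ 3.3846)
(W(0) + y)**2 = (0 + 44/13)**2 = (44/13)**2 = 1936/169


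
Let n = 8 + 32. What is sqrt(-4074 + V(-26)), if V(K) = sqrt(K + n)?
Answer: sqrt(-4074 + sqrt(14)) ≈ 63.799*I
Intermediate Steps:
n = 40
V(K) = sqrt(40 + K) (V(K) = sqrt(K + 40) = sqrt(40 + K))
sqrt(-4074 + V(-26)) = sqrt(-4074 + sqrt(40 - 26)) = sqrt(-4074 + sqrt(14))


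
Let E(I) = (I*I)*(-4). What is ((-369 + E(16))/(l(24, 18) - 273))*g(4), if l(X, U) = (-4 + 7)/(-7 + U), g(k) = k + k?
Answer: 15323/375 ≈ 40.861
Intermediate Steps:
E(I) = -4*I² (E(I) = I²*(-4) = -4*I²)
g(k) = 2*k
l(X, U) = 3/(-7 + U)
((-369 + E(16))/(l(24, 18) - 273))*g(4) = ((-369 - 4*16²)/(3/(-7 + 18) - 273))*(2*4) = ((-369 - 4*256)/(3/11 - 273))*8 = ((-369 - 1024)/(3*(1/11) - 273))*8 = -1393/(3/11 - 273)*8 = -1393/(-3000/11)*8 = -1393*(-11/3000)*8 = (15323/3000)*8 = 15323/375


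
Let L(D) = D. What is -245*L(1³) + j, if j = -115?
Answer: -360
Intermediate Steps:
-245*L(1³) + j = -245*1³ - 115 = -245*1 - 115 = -245 - 115 = -360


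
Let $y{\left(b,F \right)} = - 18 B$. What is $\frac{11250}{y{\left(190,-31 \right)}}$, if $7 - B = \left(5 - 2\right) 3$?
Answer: $\frac{625}{2} \approx 312.5$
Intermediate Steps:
$B = -2$ ($B = 7 - \left(5 - 2\right) 3 = 7 - 3 \cdot 3 = 7 - 9 = -2$)
$y{\left(b,F \right)} = 36$ ($y{\left(b,F \right)} = \left(-18\right) \left(-2\right) = 36$)
$\frac{11250}{y{\left(190,-31 \right)}} = \frac{11250}{36} = 11250 \cdot \frac{1}{36} = \frac{625}{2}$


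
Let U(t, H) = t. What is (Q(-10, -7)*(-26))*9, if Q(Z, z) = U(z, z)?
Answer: 1638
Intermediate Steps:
Q(Z, z) = z
(Q(-10, -7)*(-26))*9 = -7*(-26)*9 = 182*9 = 1638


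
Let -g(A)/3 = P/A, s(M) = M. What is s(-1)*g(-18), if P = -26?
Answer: 13/3 ≈ 4.3333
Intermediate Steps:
g(A) = 78/A (g(A) = -(-78)/A = 78/A)
s(-1)*g(-18) = -78/(-18) = -78*(-1)/18 = -1*(-13/3) = 13/3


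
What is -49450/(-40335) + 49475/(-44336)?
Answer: 39368215/357658512 ≈ 0.11007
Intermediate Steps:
-49450/(-40335) + 49475/(-44336) = -49450*(-1/40335) + 49475*(-1/44336) = 9890/8067 - 49475/44336 = 39368215/357658512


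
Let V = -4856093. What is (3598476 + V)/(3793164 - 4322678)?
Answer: 1257617/529514 ≈ 2.3750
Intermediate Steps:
(3598476 + V)/(3793164 - 4322678) = (3598476 - 4856093)/(3793164 - 4322678) = -1257617/(-529514) = -1257617*(-1/529514) = 1257617/529514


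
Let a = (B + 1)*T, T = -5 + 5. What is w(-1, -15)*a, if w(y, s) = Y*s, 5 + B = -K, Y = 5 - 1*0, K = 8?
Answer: 0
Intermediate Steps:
Y = 5 (Y = 5 + 0 = 5)
T = 0
B = -13 (B = -5 - 1*8 = -5 - 8 = -13)
w(y, s) = 5*s
a = 0 (a = (-13 + 1)*0 = -12*0 = 0)
w(-1, -15)*a = (5*(-15))*0 = -75*0 = 0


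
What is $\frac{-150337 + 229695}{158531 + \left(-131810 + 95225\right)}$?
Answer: $\frac{39679}{60973} \approx 0.65076$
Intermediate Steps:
$\frac{-150337 + 229695}{158531 + \left(-131810 + 95225\right)} = \frac{79358}{158531 - 36585} = \frac{79358}{121946} = 79358 \cdot \frac{1}{121946} = \frac{39679}{60973}$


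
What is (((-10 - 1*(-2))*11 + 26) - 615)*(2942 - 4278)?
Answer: 904472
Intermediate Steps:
(((-10 - 1*(-2))*11 + 26) - 615)*(2942 - 4278) = (((-10 + 2)*11 + 26) - 615)*(-1336) = ((-8*11 + 26) - 615)*(-1336) = ((-88 + 26) - 615)*(-1336) = (-62 - 615)*(-1336) = -677*(-1336) = 904472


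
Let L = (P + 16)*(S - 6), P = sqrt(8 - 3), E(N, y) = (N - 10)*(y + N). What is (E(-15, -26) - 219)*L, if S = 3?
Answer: -38688 - 2418*sqrt(5) ≈ -44095.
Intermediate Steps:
E(N, y) = (-10 + N)*(N + y)
P = sqrt(5) ≈ 2.2361
L = -48 - 3*sqrt(5) (L = (sqrt(5) + 16)*(3 - 6) = (16 + sqrt(5))*(-3) = -48 - 3*sqrt(5) ≈ -54.708)
(E(-15, -26) - 219)*L = (((-15)**2 - 10*(-15) - 10*(-26) - 15*(-26)) - 219)*(-48 - 3*sqrt(5)) = ((225 + 150 + 260 + 390) - 219)*(-48 - 3*sqrt(5)) = (1025 - 219)*(-48 - 3*sqrt(5)) = 806*(-48 - 3*sqrt(5)) = -38688 - 2418*sqrt(5)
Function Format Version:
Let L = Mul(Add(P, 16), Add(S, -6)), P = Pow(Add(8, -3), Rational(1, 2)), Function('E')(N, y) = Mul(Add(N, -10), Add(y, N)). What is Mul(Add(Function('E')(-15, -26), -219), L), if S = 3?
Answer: Add(-38688, Mul(-2418, Pow(5, Rational(1, 2)))) ≈ -44095.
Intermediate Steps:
Function('E')(N, y) = Mul(Add(-10, N), Add(N, y))
P = Pow(5, Rational(1, 2)) ≈ 2.2361
L = Add(-48, Mul(-3, Pow(5, Rational(1, 2)))) (L = Mul(Add(Pow(5, Rational(1, 2)), 16), Add(3, -6)) = Mul(Add(16, Pow(5, Rational(1, 2))), -3) = Add(-48, Mul(-3, Pow(5, Rational(1, 2)))) ≈ -54.708)
Mul(Add(Function('E')(-15, -26), -219), L) = Mul(Add(Add(Pow(-15, 2), Mul(-10, -15), Mul(-10, -26), Mul(-15, -26)), -219), Add(-48, Mul(-3, Pow(5, Rational(1, 2))))) = Mul(Add(Add(225, 150, 260, 390), -219), Add(-48, Mul(-3, Pow(5, Rational(1, 2))))) = Mul(Add(1025, -219), Add(-48, Mul(-3, Pow(5, Rational(1, 2))))) = Mul(806, Add(-48, Mul(-3, Pow(5, Rational(1, 2))))) = Add(-38688, Mul(-2418, Pow(5, Rational(1, 2))))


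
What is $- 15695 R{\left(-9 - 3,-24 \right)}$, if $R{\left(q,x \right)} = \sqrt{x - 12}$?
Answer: $- 94170 i \approx - 94170.0 i$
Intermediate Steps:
$R{\left(q,x \right)} = \sqrt{-12 + x}$
$- 15695 R{\left(-9 - 3,-24 \right)} = - 15695 \sqrt{-12 - 24} = - 15695 \sqrt{-36} = - 15695 \cdot 6 i = - 94170 i$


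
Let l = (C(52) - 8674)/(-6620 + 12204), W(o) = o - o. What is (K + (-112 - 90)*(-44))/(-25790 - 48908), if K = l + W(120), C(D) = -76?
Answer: -24810921/208556816 ≈ -0.11896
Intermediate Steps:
W(o) = 0
l = -4375/2792 (l = (-76 - 8674)/(-6620 + 12204) = -8750/5584 = -8750*1/5584 = -4375/2792 ≈ -1.5670)
K = -4375/2792 (K = -4375/2792 + 0 = -4375/2792 ≈ -1.5670)
(K + (-112 - 90)*(-44))/(-25790 - 48908) = (-4375/2792 + (-112 - 90)*(-44))/(-25790 - 48908) = (-4375/2792 - 202*(-44))/(-74698) = (-4375/2792 + 8888)*(-1/74698) = (24810921/2792)*(-1/74698) = -24810921/208556816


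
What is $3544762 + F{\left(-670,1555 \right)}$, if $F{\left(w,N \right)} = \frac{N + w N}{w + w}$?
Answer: $\frac{950204275}{268} \approx 3.5455 \cdot 10^{6}$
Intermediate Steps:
$F{\left(w,N \right)} = \frac{N + N w}{2 w}$
$3544762 + F{\left(-670,1555 \right)} = 3544762 + \frac{1}{2} \cdot 1555 \frac{1}{-670} \left(1 - 670\right) = 3544762 + \frac{1}{2} \cdot 1555 \left(- \frac{1}{670}\right) \left(-669\right) = 3544762 + \frac{208059}{268} = \frac{950204275}{268}$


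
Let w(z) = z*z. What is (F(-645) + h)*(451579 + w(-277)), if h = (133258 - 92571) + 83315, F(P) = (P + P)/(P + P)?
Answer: 65511776924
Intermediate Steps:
F(P) = 1 (F(P) = (2*P)/((2*P)) = (2*P)*(1/(2*P)) = 1)
w(z) = z**2
h = 124002 (h = 40687 + 83315 = 124002)
(F(-645) + h)*(451579 + w(-277)) = (1 + 124002)*(451579 + (-277)**2) = 124003*(451579 + 76729) = 124003*528308 = 65511776924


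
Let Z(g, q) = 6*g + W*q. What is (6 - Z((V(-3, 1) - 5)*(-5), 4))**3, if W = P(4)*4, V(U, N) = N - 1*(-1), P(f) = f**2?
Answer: -39304000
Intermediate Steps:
V(U, N) = 1 + N (V(U, N) = N + 1 = 1 + N)
W = 64 (W = 4**2*4 = 16*4 = 64)
Z(g, q) = 6*g + 64*q
(6 - Z((V(-3, 1) - 5)*(-5), 4))**3 = (6 - (6*(((1 + 1) - 5)*(-5)) + 64*4))**3 = (6 - (6*((2 - 5)*(-5)) + 256))**3 = (6 - (6*(-3*(-5)) + 256))**3 = (6 - (6*15 + 256))**3 = (6 - (90 + 256))**3 = (6 - 1*346)**3 = (6 - 346)**3 = (-340)**3 = -39304000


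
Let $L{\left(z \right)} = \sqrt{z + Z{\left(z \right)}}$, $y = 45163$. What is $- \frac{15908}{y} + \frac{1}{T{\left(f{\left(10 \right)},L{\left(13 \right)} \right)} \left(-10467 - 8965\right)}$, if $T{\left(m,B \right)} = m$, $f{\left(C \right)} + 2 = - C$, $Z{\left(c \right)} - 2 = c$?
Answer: $- \frac{3709445909}{10531288992} \approx -0.35223$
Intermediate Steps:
$Z{\left(c \right)} = 2 + c$
$L{\left(z \right)} = \sqrt{2 + 2 z}$ ($L{\left(z \right)} = \sqrt{z + \left(2 + z\right)} = \sqrt{2 + 2 z}$)
$f{\left(C \right)} = -2 - C$
$- \frac{15908}{y} + \frac{1}{T{\left(f{\left(10 \right)},L{\left(13 \right)} \right)} \left(-10467 - 8965\right)} = - \frac{15908}{45163} + \frac{1}{\left(-2 - 10\right) \left(-10467 - 8965\right)} = \left(-15908\right) \frac{1}{45163} + \frac{1}{\left(-2 - 10\right) \left(-19432\right)} = - \frac{15908}{45163} + \frac{1}{-12} \left(- \frac{1}{19432}\right) = - \frac{15908}{45163} - - \frac{1}{233184} = - \frac{15908}{45163} + \frac{1}{233184} = - \frac{3709445909}{10531288992}$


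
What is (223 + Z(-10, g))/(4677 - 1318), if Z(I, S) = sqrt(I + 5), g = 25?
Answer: 223/3359 + I*sqrt(5)/3359 ≈ 0.066389 + 0.00066569*I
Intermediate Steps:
Z(I, S) = sqrt(5 + I)
(223 + Z(-10, g))/(4677 - 1318) = (223 + sqrt(5 - 10))/(4677 - 1318) = (223 + sqrt(-5))/3359 = (223 + I*sqrt(5))*(1/3359) = 223/3359 + I*sqrt(5)/3359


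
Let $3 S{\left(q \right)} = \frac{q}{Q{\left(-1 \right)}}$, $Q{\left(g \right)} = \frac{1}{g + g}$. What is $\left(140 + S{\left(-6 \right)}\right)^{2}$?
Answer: $20736$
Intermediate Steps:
$Q{\left(g \right)} = \frac{1}{2 g}$
$S{\left(q \right)} = - \frac{2 q}{3}$ ($S{\left(q \right)} = \frac{q \frac{1}{\frac{1}{2} \frac{1}{-1}}}{3} = \frac{q \frac{1}{\frac{1}{2} \left(-1\right)}}{3} = \frac{q \frac{1}{- \frac{1}{2}}}{3} = \frac{q \left(-2\right)}{3} = \frac{\left(-2\right) q}{3} = - \frac{2 q}{3}$)
$\left(140 + S{\left(-6 \right)}\right)^{2} = \left(140 - -4\right)^{2} = \left(140 + 4\right)^{2} = 144^{2} = 20736$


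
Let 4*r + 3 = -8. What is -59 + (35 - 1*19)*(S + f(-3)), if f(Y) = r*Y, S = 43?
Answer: 761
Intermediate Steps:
r = -11/4 (r = -3/4 + (1/4)*(-8) = -3/4 - 2 = -11/4 ≈ -2.7500)
f(Y) = -11*Y/4
-59 + (35 - 1*19)*(S + f(-3)) = -59 + (35 - 1*19)*(43 - 11/4*(-3)) = -59 + (35 - 19)*(43 + 33/4) = -59 + 16*(205/4) = -59 + 820 = 761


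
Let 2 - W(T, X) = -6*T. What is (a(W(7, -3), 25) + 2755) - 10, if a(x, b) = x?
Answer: 2789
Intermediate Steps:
W(T, X) = 2 + 6*T (W(T, X) = 2 - (-6)*T = 2 + 6*T)
(a(W(7, -3), 25) + 2755) - 10 = ((2 + 6*7) + 2755) - 10 = ((2 + 42) + 2755) - 10 = (44 + 2755) - 10 = 2799 - 10 = 2789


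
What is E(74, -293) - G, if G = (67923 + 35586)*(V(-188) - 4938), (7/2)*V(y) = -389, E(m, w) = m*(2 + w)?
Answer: 522610194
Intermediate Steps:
V(y) = -778/7 (V(y) = (2/7)*(-389) = -778/7)
G = -522631728 (G = (67923 + 35586)*(-778/7 - 4938) = 103509*(-35344/7) = -522631728)
E(74, -293) - G = 74*(2 - 293) - 1*(-522631728) = 74*(-291) + 522631728 = -21534 + 522631728 = 522610194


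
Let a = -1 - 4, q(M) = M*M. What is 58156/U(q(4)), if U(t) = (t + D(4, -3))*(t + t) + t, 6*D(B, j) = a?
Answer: 43617/376 ≈ 116.00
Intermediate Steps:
q(M) = M**2
a = -5
D(B, j) = -5/6 (D(B, j) = (1/6)*(-5) = -5/6)
U(t) = t + 2*t*(-5/6 + t) (U(t) = (t - 5/6)*(t + t) + t = (-5/6 + t)*(2*t) + t = 2*t*(-5/6 + t) + t = t + 2*t*(-5/6 + t))
58156/U(q(4)) = 58156/(((2/3)*4**2*(-1 + 3*4**2))) = 58156/(((2/3)*16*(-1 + 3*16))) = 58156/(((2/3)*16*(-1 + 48))) = 58156/(((2/3)*16*47)) = 58156/(1504/3) = 58156*(3/1504) = 43617/376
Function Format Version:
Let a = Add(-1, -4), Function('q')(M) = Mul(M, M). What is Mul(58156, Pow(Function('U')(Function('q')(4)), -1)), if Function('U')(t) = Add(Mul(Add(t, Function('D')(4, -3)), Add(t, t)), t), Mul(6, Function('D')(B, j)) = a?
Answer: Rational(43617, 376) ≈ 116.00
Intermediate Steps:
Function('q')(M) = Pow(M, 2)
a = -5
Function('D')(B, j) = Rational(-5, 6) (Function('D')(B, j) = Mul(Rational(1, 6), -5) = Rational(-5, 6))
Function('U')(t) = Add(t, Mul(2, t, Add(Rational(-5, 6), t))) (Function('U')(t) = Add(Mul(Add(t, Rational(-5, 6)), Add(t, t)), t) = Add(Mul(Add(Rational(-5, 6), t), Mul(2, t)), t) = Add(Mul(2, t, Add(Rational(-5, 6), t)), t) = Add(t, Mul(2, t, Add(Rational(-5, 6), t))))
Mul(58156, Pow(Function('U')(Function('q')(4)), -1)) = Mul(58156, Pow(Mul(Rational(2, 3), Pow(4, 2), Add(-1, Mul(3, Pow(4, 2)))), -1)) = Mul(58156, Pow(Mul(Rational(2, 3), 16, Add(-1, Mul(3, 16))), -1)) = Mul(58156, Pow(Mul(Rational(2, 3), 16, Add(-1, 48)), -1)) = Mul(58156, Pow(Mul(Rational(2, 3), 16, 47), -1)) = Mul(58156, Pow(Rational(1504, 3), -1)) = Mul(58156, Rational(3, 1504)) = Rational(43617, 376)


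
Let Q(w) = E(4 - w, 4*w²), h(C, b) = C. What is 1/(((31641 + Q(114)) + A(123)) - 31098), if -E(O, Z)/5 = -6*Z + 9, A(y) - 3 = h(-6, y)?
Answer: 1/1560015 ≈ 6.4102e-7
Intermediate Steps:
A(y) = -3 (A(y) = 3 - 6 = -3)
E(O, Z) = -45 + 30*Z (E(O, Z) = -5*(-6*Z + 9) = -5*(9 - 6*Z) = -45 + 30*Z)
Q(w) = -45 + 120*w² (Q(w) = -45 + 30*(4*w²) = -45 + 120*w²)
1/(((31641 + Q(114)) + A(123)) - 31098) = 1/(((31641 + (-45 + 120*114²)) - 3) - 31098) = 1/(((31641 + (-45 + 120*12996)) - 3) - 31098) = 1/(((31641 + (-45 + 1559520)) - 3) - 31098) = 1/(((31641 + 1559475) - 3) - 31098) = 1/((1591116 - 3) - 31098) = 1/(1591113 - 31098) = 1/1560015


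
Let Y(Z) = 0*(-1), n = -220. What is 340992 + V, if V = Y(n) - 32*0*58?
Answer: 340992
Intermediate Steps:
Y(Z) = 0
V = 0 (V = 0 - 32*0*58 = 0 + 0*58 = 0 + 0 = 0)
340992 + V = 340992 + 0 = 340992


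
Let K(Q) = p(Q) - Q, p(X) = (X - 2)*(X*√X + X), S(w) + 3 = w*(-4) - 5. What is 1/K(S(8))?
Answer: 43/2896360 - 21*I*√10/724090 ≈ 1.4846e-5 - 9.1712e-5*I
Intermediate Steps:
S(w) = -8 - 4*w (S(w) = -3 + (w*(-4) - 5) = -3 + (-4*w - 5) = -3 + (-5 - 4*w) = -8 - 4*w)
p(X) = (-2 + X)*(X + X^(3/2)) (p(X) = (-2 + X)*(X^(3/2) + X) = (-2 + X)*(X + X^(3/2)))
K(Q) = Q² + Q^(5/2) - 3*Q - 2*Q^(3/2) (K(Q) = (Q² + Q^(5/2) - 2*Q - 2*Q^(3/2)) - Q = Q² + Q^(5/2) - 3*Q - 2*Q^(3/2))
1/K(S(8)) = 1/((-8 - 4*8)² + (-8 - 4*8)^(5/2) - 3*(-8 - 4*8) - 2*(-8 - 4*8)^(3/2)) = 1/((-8 - 32)² + (-8 - 32)^(5/2) - 3*(-8 - 32) - 2*(-8 - 32)^(3/2)) = 1/((-40)² + (-40)^(5/2) - 3*(-40) - (-160)*I*√10) = 1/(1600 + 3200*I*√10 + 120 - (-160)*I*√10) = 1/(1600 + 3200*I*√10 + 120 + 160*I*√10) = 1/(1720 + 3360*I*√10)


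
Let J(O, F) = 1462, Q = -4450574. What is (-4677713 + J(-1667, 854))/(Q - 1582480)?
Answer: 4676251/6033054 ≈ 0.77511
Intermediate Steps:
(-4677713 + J(-1667, 854))/(Q - 1582480) = (-4677713 + 1462)/(-4450574 - 1582480) = -4676251/(-6033054) = -4676251*(-1/6033054) = 4676251/6033054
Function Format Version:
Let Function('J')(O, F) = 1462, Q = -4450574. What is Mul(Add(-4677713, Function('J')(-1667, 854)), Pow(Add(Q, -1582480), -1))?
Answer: Rational(4676251, 6033054) ≈ 0.77511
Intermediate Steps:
Mul(Add(-4677713, Function('J')(-1667, 854)), Pow(Add(Q, -1582480), -1)) = Mul(Add(-4677713, 1462), Pow(Add(-4450574, -1582480), -1)) = Mul(-4676251, Pow(-6033054, -1)) = Mul(-4676251, Rational(-1, 6033054)) = Rational(4676251, 6033054)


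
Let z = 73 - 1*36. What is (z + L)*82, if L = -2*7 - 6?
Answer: 1394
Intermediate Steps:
L = -20 (L = -14 - 6 = -20)
z = 37 (z = 73 - 36 = 37)
(z + L)*82 = (37 - 20)*82 = 17*82 = 1394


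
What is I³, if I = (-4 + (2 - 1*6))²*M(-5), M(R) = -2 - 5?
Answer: -89915392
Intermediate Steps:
M(R) = -7
I = -448 (I = (-4 + (2 - 1*6))²*(-7) = (-4 + (2 - 6))²*(-7) = (-4 - 4)²*(-7) = (-8)²*(-7) = 64*(-7) = -448)
I³ = (-448)³ = -89915392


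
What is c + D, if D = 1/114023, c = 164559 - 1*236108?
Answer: -8158231626/114023 ≈ -71549.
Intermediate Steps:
c = -71549 (c = 164559 - 236108 = -71549)
D = 1/114023 ≈ 8.7702e-6
c + D = -71549 + 1/114023 = -8158231626/114023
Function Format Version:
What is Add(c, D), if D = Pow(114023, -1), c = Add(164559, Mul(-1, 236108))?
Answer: Rational(-8158231626, 114023) ≈ -71549.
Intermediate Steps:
c = -71549 (c = Add(164559, -236108) = -71549)
D = Rational(1, 114023) ≈ 8.7702e-6
Add(c, D) = Add(-71549, Rational(1, 114023)) = Rational(-8158231626, 114023)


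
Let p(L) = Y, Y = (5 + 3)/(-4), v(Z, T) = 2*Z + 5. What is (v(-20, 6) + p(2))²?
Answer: 1369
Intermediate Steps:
v(Z, T) = 5 + 2*Z
Y = -2 (Y = 8*(-¼) = -2)
p(L) = -2
(v(-20, 6) + p(2))² = ((5 + 2*(-20)) - 2)² = ((5 - 40) - 2)² = (-35 - 2)² = (-37)² = 1369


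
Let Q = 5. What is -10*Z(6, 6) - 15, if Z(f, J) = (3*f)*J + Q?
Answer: -1145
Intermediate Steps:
Z(f, J) = 5 + 3*J*f (Z(f, J) = (3*f)*J + 5 = 3*J*f + 5 = 5 + 3*J*f)
-10*Z(6, 6) - 15 = -10*(5 + 3*6*6) - 15 = -10*(5 + 108) - 15 = -10*113 - 15 = -1130 - 15 = -1145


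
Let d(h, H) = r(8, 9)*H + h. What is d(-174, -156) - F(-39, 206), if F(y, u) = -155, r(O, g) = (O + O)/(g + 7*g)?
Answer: -161/3 ≈ -53.667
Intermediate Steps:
r(O, g) = O/(4*g) (r(O, g) = (2*O)/((8*g)) = (2*O)*(1/(8*g)) = O/(4*g))
d(h, H) = h + 2*H/9 (d(h, H) = ((¼)*8/9)*H + h = ((¼)*8*(⅑))*H + h = 2*H/9 + h = h + 2*H/9)
d(-174, -156) - F(-39, 206) = (-174 + (2/9)*(-156)) - 1*(-155) = (-174 - 104/3) + 155 = -626/3 + 155 = -161/3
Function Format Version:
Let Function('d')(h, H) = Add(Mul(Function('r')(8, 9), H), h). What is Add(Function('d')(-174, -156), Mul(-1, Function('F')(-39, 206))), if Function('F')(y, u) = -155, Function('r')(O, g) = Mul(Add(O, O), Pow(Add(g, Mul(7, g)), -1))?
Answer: Rational(-161, 3) ≈ -53.667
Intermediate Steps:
Function('r')(O, g) = Mul(Rational(1, 4), O, Pow(g, -1)) (Function('r')(O, g) = Mul(Mul(2, O), Pow(Mul(8, g), -1)) = Mul(Mul(2, O), Mul(Rational(1, 8), Pow(g, -1))) = Mul(Rational(1, 4), O, Pow(g, -1)))
Function('d')(h, H) = Add(h, Mul(Rational(2, 9), H)) (Function('d')(h, H) = Add(Mul(Mul(Rational(1, 4), 8, Pow(9, -1)), H), h) = Add(Mul(Mul(Rational(1, 4), 8, Rational(1, 9)), H), h) = Add(Mul(Rational(2, 9), H), h) = Add(h, Mul(Rational(2, 9), H)))
Add(Function('d')(-174, -156), Mul(-1, Function('F')(-39, 206))) = Add(Add(-174, Mul(Rational(2, 9), -156)), Mul(-1, -155)) = Add(Add(-174, Rational(-104, 3)), 155) = Add(Rational(-626, 3), 155) = Rational(-161, 3)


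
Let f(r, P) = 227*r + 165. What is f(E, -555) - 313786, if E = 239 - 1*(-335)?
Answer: -183323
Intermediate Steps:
E = 574 (E = 239 + 335 = 574)
f(r, P) = 165 + 227*r
f(E, -555) - 313786 = (165 + 227*574) - 313786 = (165 + 130298) - 313786 = 130463 - 313786 = -183323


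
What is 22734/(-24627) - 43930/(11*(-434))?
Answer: 162221999/19594883 ≈ 8.2788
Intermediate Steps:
22734/(-24627) - 43930/(11*(-434)) = 22734*(-1/24627) - 43930/(-4774) = -7578/8209 - 43930*(-1/4774) = -7578/8209 + 21965/2387 = 162221999/19594883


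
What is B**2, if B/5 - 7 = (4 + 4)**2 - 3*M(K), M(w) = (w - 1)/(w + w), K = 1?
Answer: 126025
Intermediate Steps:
M(w) = (-1 + w)/(2*w) (M(w) = (-1 + w)/((2*w)) = (-1 + w)*(1/(2*w)) = (-1 + w)/(2*w))
B = 355 (B = 35 + 5*((4 + 4)**2 - 3*(-1 + 1)/(2*1)) = 35 + 5*(8**2 - 3*0/2) = 35 + 5*(64 - 3*0) = 35 + 5*(64 + 0) = 35 + 5*64 = 35 + 320 = 355)
B**2 = 355**2 = 126025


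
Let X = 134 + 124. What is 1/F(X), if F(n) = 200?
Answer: 1/200 ≈ 0.0050000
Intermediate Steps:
X = 258
1/F(X) = 1/200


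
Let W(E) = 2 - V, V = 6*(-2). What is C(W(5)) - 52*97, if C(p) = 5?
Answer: -5039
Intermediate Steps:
V = -12
W(E) = 14 (W(E) = 2 - 1*(-12) = 2 + 12 = 14)
C(W(5)) - 52*97 = 5 - 52*97 = 5 - 5044 = -5039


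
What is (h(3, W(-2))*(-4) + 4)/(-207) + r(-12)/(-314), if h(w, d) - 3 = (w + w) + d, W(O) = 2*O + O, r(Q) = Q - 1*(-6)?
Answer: 1877/32499 ≈ 0.057756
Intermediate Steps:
r(Q) = 6 + Q (r(Q) = Q + 6 = 6 + Q)
W(O) = 3*O
h(w, d) = 3 + d + 2*w (h(w, d) = 3 + ((w + w) + d) = 3 + (2*w + d) = 3 + (d + 2*w) = 3 + d + 2*w)
(h(3, W(-2))*(-4) + 4)/(-207) + r(-12)/(-314) = ((3 + 3*(-2) + 2*3)*(-4) + 4)/(-207) + (6 - 12)/(-314) = ((3 - 6 + 6)*(-4) + 4)*(-1/207) - 6*(-1/314) = (3*(-4) + 4)*(-1/207) + 3/157 = (-12 + 4)*(-1/207) + 3/157 = -8*(-1/207) + 3/157 = 8/207 + 3/157 = 1877/32499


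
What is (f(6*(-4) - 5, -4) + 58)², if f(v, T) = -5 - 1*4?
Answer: 2401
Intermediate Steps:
f(v, T) = -9 (f(v, T) = -5 - 4 = -9)
(f(6*(-4) - 5, -4) + 58)² = (-9 + 58)² = 49² = 2401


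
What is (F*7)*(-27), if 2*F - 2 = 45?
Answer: -8883/2 ≈ -4441.5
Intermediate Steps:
F = 47/2 (F = 1 + (½)*45 = 1 + 45/2 = 47/2 ≈ 23.500)
(F*7)*(-27) = ((47/2)*7)*(-27) = (329/2)*(-27) = -8883/2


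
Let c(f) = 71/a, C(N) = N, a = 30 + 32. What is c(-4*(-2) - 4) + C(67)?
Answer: 4225/62 ≈ 68.145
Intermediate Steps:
a = 62
c(f) = 71/62
c(-4*(-2) - 4) + C(67) = 71/62 + 67 = 4225/62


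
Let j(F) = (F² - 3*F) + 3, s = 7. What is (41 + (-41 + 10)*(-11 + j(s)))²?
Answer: 335241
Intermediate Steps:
j(F) = 3 + F² - 3*F
(41 + (-41 + 10)*(-11 + j(s)))² = (41 + (-41 + 10)*(-11 + (3 + 7² - 3*7)))² = (41 - 31*(-11 + (3 + 49 - 21)))² = (41 - 31*(-11 + 31))² = (41 - 31*20)² = (41 - 620)² = (-579)² = 335241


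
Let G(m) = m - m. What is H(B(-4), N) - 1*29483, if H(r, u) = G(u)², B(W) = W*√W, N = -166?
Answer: -29483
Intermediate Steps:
G(m) = 0
B(W) = W^(3/2)
H(r, u) = 0 (H(r, u) = 0² = 0)
H(B(-4), N) - 1*29483 = 0 - 1*29483 = 0 - 29483 = -29483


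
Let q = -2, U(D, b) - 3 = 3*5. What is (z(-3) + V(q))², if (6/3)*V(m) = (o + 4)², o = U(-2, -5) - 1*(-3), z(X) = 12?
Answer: 421201/4 ≈ 1.0530e+5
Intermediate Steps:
U(D, b) = 18 (U(D, b) = 3 + 3*5 = 3 + 15 = 18)
o = 21 (o = 18 - 1*(-3) = 18 + 3 = 21)
V(m) = 625/2 (V(m) = (21 + 4)²/2 = (½)*25² = (½)*625 = 625/2)
(z(-3) + V(q))² = (12 + 625/2)² = (649/2)² = 421201/4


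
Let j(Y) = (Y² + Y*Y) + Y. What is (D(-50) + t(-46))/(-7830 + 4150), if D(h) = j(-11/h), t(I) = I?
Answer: 3569/287500 ≈ 0.012414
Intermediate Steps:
j(Y) = Y + 2*Y² (j(Y) = (Y² + Y²) + Y = 2*Y² + Y = Y + 2*Y²)
D(h) = -11*(1 - 22/h)/h (D(h) = (-11/h)*(1 + 2*(-11/h)) = (-11/h)*(1 - 22/h) = -11*(1 - 22/h)/h)
(D(-50) + t(-46))/(-7830 + 4150) = (11*(22 - 1*(-50))/(-50)² - 46)/(-7830 + 4150) = (11*(1/2500)*(22 + 50) - 46)/(-3680) = (11*(1/2500)*72 - 46)*(-1/3680) = (198/625 - 46)*(-1/3680) = -28552/625*(-1/3680) = 3569/287500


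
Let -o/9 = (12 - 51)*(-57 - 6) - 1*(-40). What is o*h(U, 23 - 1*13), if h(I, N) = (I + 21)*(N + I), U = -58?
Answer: -39912048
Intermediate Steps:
h(I, N) = (21 + I)*(I + N)
o = -22473 (o = -9*((12 - 51)*(-57 - 6) - 1*(-40)) = -9*(-39*(-63) + 40) = -9*(2457 + 40) = -9*2497 = -22473)
o*h(U, 23 - 1*13) = -22473*((-58)² + 21*(-58) + 21*(23 - 1*13) - 58*(23 - 1*13)) = -22473*(3364 - 1218 + 21*(23 - 13) - 58*(23 - 13)) = -22473*(3364 - 1218 + 21*10 - 58*10) = -22473*(3364 - 1218 + 210 - 580) = -22473*1776 = -39912048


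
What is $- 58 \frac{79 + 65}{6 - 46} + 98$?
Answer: $\frac{1534}{5} \approx 306.8$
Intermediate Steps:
$- 58 \frac{79 + 65}{6 - 46} + 98 = - 58 \frac{144}{-40} + 98 = - 58 \cdot 144 \left(- \frac{1}{40}\right) + 98 = \left(-58\right) \left(- \frac{18}{5}\right) + 98 = \frac{1044}{5} + 98 = \frac{1534}{5}$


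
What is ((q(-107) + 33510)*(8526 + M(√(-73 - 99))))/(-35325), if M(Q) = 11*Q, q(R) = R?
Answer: -94931326/11775 - 734866*I*√43/35325 ≈ -8062.1 - 136.41*I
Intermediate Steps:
((q(-107) + 33510)*(8526 + M(√(-73 - 99))))/(-35325) = ((-107 + 33510)*(8526 + 11*√(-73 - 99)))/(-35325) = (33403*(8526 + 11*√(-172)))*(-1/35325) = (33403*(8526 + 11*(2*I*√43)))*(-1/35325) = (33403*(8526 + 22*I*√43))*(-1/35325) = (284793978 + 734866*I*√43)*(-1/35325) = -94931326/11775 - 734866*I*√43/35325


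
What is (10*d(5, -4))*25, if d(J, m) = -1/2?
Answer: -125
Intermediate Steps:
d(J, m) = -½ (d(J, m) = -1*½ = -½)
(10*d(5, -4))*25 = (10*(-½))*25 = -5*25 = -125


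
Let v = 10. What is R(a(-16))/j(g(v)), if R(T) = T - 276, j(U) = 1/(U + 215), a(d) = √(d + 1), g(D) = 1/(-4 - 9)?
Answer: -771144/13 + 2794*I*√15/13 ≈ -59319.0 + 832.39*I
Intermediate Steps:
g(D) = -1/13 (g(D) = 1/(-13) = -1/13)
a(d) = √(1 + d)
j(U) = 1/(215 + U)
R(T) = -276 + T
R(a(-16))/j(g(v)) = (-276 + √(1 - 16))/(1/(215 - 1/13)) = (-276 + √(-15))/(1/(2794/13)) = (-276 + I*√15)/(13/2794) = (-276 + I*√15)*(2794/13) = -771144/13 + 2794*I*√15/13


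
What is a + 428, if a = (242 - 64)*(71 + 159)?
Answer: 41368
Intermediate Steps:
a = 40940 (a = 178*230 = 40940)
a + 428 = 40940 + 428 = 41368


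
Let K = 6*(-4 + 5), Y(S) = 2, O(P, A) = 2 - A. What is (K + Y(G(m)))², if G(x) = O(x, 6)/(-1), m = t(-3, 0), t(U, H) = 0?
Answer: 64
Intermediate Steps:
m = 0
G(x) = 4 (G(x) = (2 - 1*6)/(-1) = (2 - 6)*(-1) = -4*(-1) = 4)
K = 6 (K = 6*1 = 6)
(K + Y(G(m)))² = (6 + 2)² = 8² = 64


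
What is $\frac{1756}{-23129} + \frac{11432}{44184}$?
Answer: $\frac{23352953}{127741467} \approx 0.18281$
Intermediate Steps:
$\frac{1756}{-23129} + \frac{11432}{44184} = 1756 \left(- \frac{1}{23129}\right) + 11432 \cdot \frac{1}{44184} = - \frac{1756}{23129} + \frac{1429}{5523} = \frac{23352953}{127741467}$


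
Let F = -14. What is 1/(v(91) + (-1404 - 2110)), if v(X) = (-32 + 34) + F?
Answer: -1/3526 ≈ -0.00028361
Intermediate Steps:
v(X) = -12 (v(X) = (-32 + 34) - 14 = 2 - 14 = -12)
1/(v(91) + (-1404 - 2110)) = 1/(-12 + (-1404 - 2110)) = 1/(-12 - 3514) = 1/(-3526) = -1/3526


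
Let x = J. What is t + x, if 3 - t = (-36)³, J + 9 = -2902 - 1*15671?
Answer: 28077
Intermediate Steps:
J = -18582 (J = -9 + (-2902 - 1*15671) = -9 + (-2902 - 15671) = -9 - 18573 = -18582)
t = 46659 (t = 3 - 1*(-36)³ = 3 - 1*(-46656) = 3 + 46656 = 46659)
x = -18582
t + x = 46659 - 18582 = 28077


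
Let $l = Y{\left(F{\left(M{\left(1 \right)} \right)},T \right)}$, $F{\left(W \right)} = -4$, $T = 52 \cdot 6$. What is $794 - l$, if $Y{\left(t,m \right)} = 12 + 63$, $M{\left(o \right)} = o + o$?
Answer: $719$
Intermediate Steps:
$M{\left(o \right)} = 2 o$
$T = 312$
$Y{\left(t,m \right)} = 75$
$l = 75$
$794 - l = 794 - 75 = 719$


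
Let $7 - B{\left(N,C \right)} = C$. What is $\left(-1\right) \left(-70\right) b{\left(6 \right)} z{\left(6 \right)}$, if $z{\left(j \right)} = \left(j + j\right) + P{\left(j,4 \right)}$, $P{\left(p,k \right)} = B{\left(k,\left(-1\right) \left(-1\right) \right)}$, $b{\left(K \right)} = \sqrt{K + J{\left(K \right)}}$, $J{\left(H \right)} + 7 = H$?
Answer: $1260 \sqrt{5} \approx 2817.4$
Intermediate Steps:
$J{\left(H \right)} = -7 + H$
$B{\left(N,C \right)} = 7 - C$
$b{\left(K \right)} = \sqrt{-7 + 2 K}$ ($b{\left(K \right)} = \sqrt{K + \left(-7 + K\right)} = \sqrt{-7 + 2 K}$)
$P{\left(p,k \right)} = 6$ ($P{\left(p,k \right)} = 7 - \left(-1\right) \left(-1\right) = 7 - 1 = 6$)
$z{\left(j \right)} = 6 + 2 j$ ($z{\left(j \right)} = \left(j + j\right) + 6 = 2 j + 6 = 6 + 2 j$)
$\left(-1\right) \left(-70\right) b{\left(6 \right)} z{\left(6 \right)} = \left(-1\right) \left(-70\right) \sqrt{-7 + 2 \cdot 6} \left(6 + 2 \cdot 6\right) = 70 \sqrt{-7 + 12} \left(6 + 12\right) = 70 \sqrt{5} \cdot 18 = 1260 \sqrt{5}$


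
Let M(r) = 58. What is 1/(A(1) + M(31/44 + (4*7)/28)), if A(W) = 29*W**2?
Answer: 1/87 ≈ 0.011494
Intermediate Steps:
1/(A(1) + M(31/44 + (4*7)/28)) = 1/(29*1**2 + 58) = 1/(29*1 + 58) = 1/(29 + 58) = 1/87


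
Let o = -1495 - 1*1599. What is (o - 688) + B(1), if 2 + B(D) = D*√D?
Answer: -3783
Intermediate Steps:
B(D) = -2 + D^(3/2) (B(D) = -2 + D*√D = -2 + D^(3/2))
o = -3094 (o = -1495 - 1599 = -3094)
(o - 688) + B(1) = (-3094 - 688) + (-2 + 1^(3/2)) = -3782 + (-2 + 1) = -3782 - 1 = -3783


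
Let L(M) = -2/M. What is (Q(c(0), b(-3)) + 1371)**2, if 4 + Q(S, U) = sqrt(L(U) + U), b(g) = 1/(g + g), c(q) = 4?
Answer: (8202 + sqrt(426))**2/36 ≈ 1.8781e+6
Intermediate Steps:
b(g) = 1/(2*g)
Q(S, U) = -4 + sqrt(U - 2/U) (Q(S, U) = -4 + sqrt(-2/U + U) = -4 + sqrt(U - 2/U))
(Q(c(0), b(-3)) + 1371)**2 = ((-4 + sqrt((1/2)/(-3) - 2/((1/2)/(-3)))) + 1371)**2 = ((-4 + sqrt((1/2)*(-1/3) - 2/((1/2)*(-1/3)))) + 1371)**2 = ((-4 + sqrt(-1/6 - 2/(-1/6))) + 1371)**2 = ((-4 + sqrt(-1/6 - 2*(-6))) + 1371)**2 = ((-4 + sqrt(-1/6 + 12)) + 1371)**2 = ((-4 + sqrt(71/6)) + 1371)**2 = ((-4 + sqrt(426)/6) + 1371)**2 = (1367 + sqrt(426)/6)**2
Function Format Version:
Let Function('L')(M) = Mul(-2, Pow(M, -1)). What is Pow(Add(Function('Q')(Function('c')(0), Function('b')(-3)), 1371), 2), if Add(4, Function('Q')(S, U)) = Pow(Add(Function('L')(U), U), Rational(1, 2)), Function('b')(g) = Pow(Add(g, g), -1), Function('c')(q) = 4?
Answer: Mul(Rational(1, 36), Pow(Add(8202, Pow(426, Rational(1, 2))), 2)) ≈ 1.8781e+6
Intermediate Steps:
Function('b')(g) = Mul(Rational(1, 2), Pow(g, -1)) (Function('b')(g) = Pow(Mul(2, g), -1) = Mul(Rational(1, 2), Pow(g, -1)))
Function('Q')(S, U) = Add(-4, Pow(Add(U, Mul(-2, Pow(U, -1))), Rational(1, 2))) (Function('Q')(S, U) = Add(-4, Pow(Add(Mul(-2, Pow(U, -1)), U), Rational(1, 2))) = Add(-4, Pow(Add(U, Mul(-2, Pow(U, -1))), Rational(1, 2))))
Pow(Add(Function('Q')(Function('c')(0), Function('b')(-3)), 1371), 2) = Pow(Add(Add(-4, Pow(Add(Mul(Rational(1, 2), Pow(-3, -1)), Mul(-2, Pow(Mul(Rational(1, 2), Pow(-3, -1)), -1))), Rational(1, 2))), 1371), 2) = Pow(Add(Add(-4, Pow(Add(Mul(Rational(1, 2), Rational(-1, 3)), Mul(-2, Pow(Mul(Rational(1, 2), Rational(-1, 3)), -1))), Rational(1, 2))), 1371), 2) = Pow(Add(Add(-4, Pow(Add(Rational(-1, 6), Mul(-2, Pow(Rational(-1, 6), -1))), Rational(1, 2))), 1371), 2) = Pow(Add(Add(-4, Pow(Add(Rational(-1, 6), Mul(-2, -6)), Rational(1, 2))), 1371), 2) = Pow(Add(Add(-4, Pow(Add(Rational(-1, 6), 12), Rational(1, 2))), 1371), 2) = Pow(Add(Add(-4, Pow(Rational(71, 6), Rational(1, 2))), 1371), 2) = Pow(Add(Add(-4, Mul(Rational(1, 6), Pow(426, Rational(1, 2)))), 1371), 2) = Pow(Add(1367, Mul(Rational(1, 6), Pow(426, Rational(1, 2)))), 2)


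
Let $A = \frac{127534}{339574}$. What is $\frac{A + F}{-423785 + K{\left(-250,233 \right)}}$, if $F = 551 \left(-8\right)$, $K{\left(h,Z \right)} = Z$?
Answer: $\frac{8046853}{773264768} \approx 0.010406$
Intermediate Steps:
$A = \frac{2057}{5477}$ ($A = 127534 \cdot \frac{1}{339574} = \frac{2057}{5477} \approx 0.37557$)
$F = -4408$
$\frac{A + F}{-423785 + K{\left(-250,233 \right)}} = \frac{\frac{2057}{5477} - 4408}{-423785 + 233} = - \frac{24140559}{5477 \left(-423552\right)} = \left(- \frac{24140559}{5477}\right) \left(- \frac{1}{423552}\right) = \frac{8046853}{773264768}$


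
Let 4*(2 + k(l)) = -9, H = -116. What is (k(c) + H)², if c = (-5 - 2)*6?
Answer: 231361/16 ≈ 14460.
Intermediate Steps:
c = -42 (c = -7*6 = -42)
k(l) = -17/4 (k(l) = -2 + (¼)*(-9) = -2 - 9/4 = -17/4)
(k(c) + H)² = (-17/4 - 116)² = (-481/4)² = 231361/16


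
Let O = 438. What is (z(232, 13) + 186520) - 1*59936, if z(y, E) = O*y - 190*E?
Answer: 225730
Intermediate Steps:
z(y, E) = -190*E + 438*y (z(y, E) = 438*y - 190*E = -190*E + 438*y)
(z(232, 13) + 186520) - 1*59936 = ((-190*13 + 438*232) + 186520) - 1*59936 = ((-2470 + 101616) + 186520) - 59936 = (99146 + 186520) - 59936 = 285666 - 59936 = 225730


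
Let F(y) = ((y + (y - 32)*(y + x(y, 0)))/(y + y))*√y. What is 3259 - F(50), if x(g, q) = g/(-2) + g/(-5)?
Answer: 3259 - 16*√2 ≈ 3236.4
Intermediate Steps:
x(g, q) = -7*g/10 (x(g, q) = g*(-½) + g*(-⅕) = -g/2 - g/5 = -7*g/10)
F(y) = (y + 3*y*(-32 + y)/10)/(2*√y) (F(y) = ((y + (y - 32)*(y - 7*y/10))/(y + y))*√y = ((y + (-32 + y)*(3*y/10))/((2*y)))*√y = ((y + 3*y*(-32 + y)/10)*(1/(2*y)))*√y = ((y + 3*y*(-32 + y)/10)/(2*y))*√y = (y + 3*y*(-32 + y)/10)/(2*√y))
3259 - F(50) = 3259 - √50*(-86 + 3*50)/20 = 3259 - 5*√2*(-86 + 150)/20 = 3259 - 5*√2*64/20 = 3259 - 16*√2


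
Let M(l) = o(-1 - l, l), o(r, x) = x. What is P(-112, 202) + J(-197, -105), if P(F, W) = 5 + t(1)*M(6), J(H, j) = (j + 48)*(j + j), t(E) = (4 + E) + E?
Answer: 12011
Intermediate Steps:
M(l) = l
t(E) = 4 + 2*E
J(H, j) = 2*j*(48 + j) (J(H, j) = (48 + j)*(2*j) = 2*j*(48 + j))
P(F, W) = 41 (P(F, W) = 5 + (4 + 2*1)*6 = 5 + (4 + 2)*6 = 5 + 6*6 = 5 + 36 = 41)
P(-112, 202) + J(-197, -105) = 41 + 2*(-105)*(48 - 105) = 41 + 2*(-105)*(-57) = 41 + 11970 = 12011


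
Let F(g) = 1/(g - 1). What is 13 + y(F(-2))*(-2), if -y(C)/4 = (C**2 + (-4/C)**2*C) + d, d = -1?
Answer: -3403/9 ≈ -378.11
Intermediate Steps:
F(g) = 1/(-1 + g)
y(C) = 4 - 64/C - 4*C**2 (y(C) = -4*((C**2 + (-4/C)**2*C) - 1) = -4*((C**2 + (16/C**2)*C) - 1) = -4*((C**2 + 16/C) - 1) = -4*(-1 + C**2 + 16/C) = 4 - 64/C - 4*C**2)
13 + y(F(-2))*(-2) = 13 + (4 - 64/(1/(-1 - 2)) - 4/(-1 - 2)**2)*(-2) = 13 + (4 - 64/(1/(-3)) - 4*(1/(-3))**2)*(-2) = 13 + (4 - 64/(-1/3) - 4*(-1/3)**2)*(-2) = 13 + (4 - 64*(-3) - 4*1/9)*(-2) = 13 + (4 + 192 - 4/9)*(-2) = 13 + (1760/9)*(-2) = 13 - 3520/9 = -3403/9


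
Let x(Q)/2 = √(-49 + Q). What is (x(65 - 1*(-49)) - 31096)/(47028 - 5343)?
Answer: -31096/41685 + 2*√65/41685 ≈ -0.74559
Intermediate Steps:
x(Q) = 2*√(-49 + Q)
(x(65 - 1*(-49)) - 31096)/(47028 - 5343) = (2*√(-49 + (65 - 1*(-49))) - 31096)/(47028 - 5343) = (2*√(-49 + (65 + 49)) - 31096)/41685 = (2*√(-49 + 114) - 31096)*(1/41685) = (2*√65 - 31096)*(1/41685) = (-31096 + 2*√65)*(1/41685) = -31096/41685 + 2*√65/41685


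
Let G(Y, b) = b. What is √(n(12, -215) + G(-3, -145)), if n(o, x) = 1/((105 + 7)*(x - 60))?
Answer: I*√343882077/1540 ≈ 12.042*I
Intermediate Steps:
n(o, x) = 1/(-6720 + 112*x) (n(o, x) = 1/(112*(-60 + x)) = 1/(-6720 + 112*x))
√(n(12, -215) + G(-3, -145)) = √(1/(112*(-60 - 215)) - 145) = √((1/112)/(-275) - 145) = √((1/112)*(-1/275) - 145) = √(-1/30800 - 145) = √(-4466001/30800) = I*√343882077/1540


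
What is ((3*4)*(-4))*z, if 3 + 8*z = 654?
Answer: -3906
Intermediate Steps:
z = 651/8 (z = -3/8 + (⅛)*654 = -3/8 + 327/4 = 651/8 ≈ 81.375)
((3*4)*(-4))*z = ((3*4)*(-4))*(651/8) = (12*(-4))*(651/8) = -48*651/8 = -3906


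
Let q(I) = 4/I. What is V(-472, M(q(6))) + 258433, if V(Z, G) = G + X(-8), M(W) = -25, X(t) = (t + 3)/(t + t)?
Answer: 4134533/16 ≈ 2.5841e+5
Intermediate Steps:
X(t) = (3 + t)/(2*t) (X(t) = (3 + t)/((2*t)) = (3 + t)*(1/(2*t)) = (3 + t)/(2*t))
V(Z, G) = 5/16 + G (V(Z, G) = G + (½)*(3 - 8)/(-8) = G + (½)*(-⅛)*(-5) = G + 5/16 = 5/16 + G)
V(-472, M(q(6))) + 258433 = (5/16 - 25) + 258433 = -395/16 + 258433 = 4134533/16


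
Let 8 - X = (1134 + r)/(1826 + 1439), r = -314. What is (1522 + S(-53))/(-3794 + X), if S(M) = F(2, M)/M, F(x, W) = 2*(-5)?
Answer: -26340714/65519183 ≈ -0.40203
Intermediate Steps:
F(x, W) = -10
S(M) = -10/M
X = 5060/653 (X = 8 - (1134 - 314)/(1826 + 1439) = 8 - 820/3265 = 8 - 1*164/653 = 8 - 164/653 = 5060/653 ≈ 7.7488)
(1522 + S(-53))/(-3794 + X) = (1522 - 10/(-53))/(-3794 + 5060/653) = (1522 - 10*(-1/53))/(-2472422/653) = (1522 + 10/53)*(-653/2472422) = (80676/53)*(-653/2472422) = -26340714/65519183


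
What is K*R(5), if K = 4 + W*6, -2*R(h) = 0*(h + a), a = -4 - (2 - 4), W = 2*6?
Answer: 0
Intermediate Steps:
W = 12
a = -2 (a = -4 - 1*(-2) = -4 + 2 = -2)
R(h) = 0 (R(h) = -0*(h - 2) = -0*(-2 + h) = -½*0 = 0)
K = 76 (K = 4 + 12*6 = 4 + 72 = 76)
K*R(5) = 76*0 = 0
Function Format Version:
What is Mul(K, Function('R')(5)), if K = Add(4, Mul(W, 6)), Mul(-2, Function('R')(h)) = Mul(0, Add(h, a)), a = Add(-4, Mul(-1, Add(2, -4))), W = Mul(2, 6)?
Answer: 0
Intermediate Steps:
W = 12
a = -2 (a = Add(-4, Mul(-1, -2)) = Add(-4, 2) = -2)
Function('R')(h) = 0 (Function('R')(h) = Mul(Rational(-1, 2), Mul(0, Add(h, -2))) = Mul(Rational(-1, 2), Mul(0, Add(-2, h))) = Mul(Rational(-1, 2), 0) = 0)
K = 76 (K = Add(4, Mul(12, 6)) = Add(4, 72) = 76)
Mul(K, Function('R')(5)) = Mul(76, 0) = 0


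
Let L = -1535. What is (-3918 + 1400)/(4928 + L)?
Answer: -2518/3393 ≈ -0.74212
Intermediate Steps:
(-3918 + 1400)/(4928 + L) = (-3918 + 1400)/(4928 - 1535) = -2518/3393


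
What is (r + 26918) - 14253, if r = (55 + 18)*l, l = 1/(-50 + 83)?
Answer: 418018/33 ≈ 12667.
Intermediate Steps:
l = 1/33 ≈ 0.030303
r = 73/33 (r = (55 + 18)*(1/33) = 73*(1/33) = 73/33 ≈ 2.2121)
(r + 26918) - 14253 = (73/33 + 26918) - 14253 = 888367/33 - 14253 = 418018/33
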